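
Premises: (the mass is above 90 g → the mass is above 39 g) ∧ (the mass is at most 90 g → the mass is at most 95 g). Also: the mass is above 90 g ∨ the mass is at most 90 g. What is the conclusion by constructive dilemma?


Constructive dilemma: (P → Q) ∧ (R → S), P ∨ R ⊢ Q ∨ S
Premise 1: the mass is above 90 g → the mass is above 39 g
Premise 2: the mass is at most 90 g → the mass is at most 95 g
Premise 3: the mass is above 90 g ∨ the mass is at most 90 g
Case 1: Assuming the mass is above 90 g, then by Premise 1, the mass is above 39 g.
Case 2: Assuming the mass is at most 90 g, then by Premise 2, the mass is at most 95 g.
Since one of the mass is above 90 g or the mass is at most 90 g must hold, we get the mass is above 39 g or the mass is at most 95 g.

The mass is above 39 g or the mass is at most 95 g.


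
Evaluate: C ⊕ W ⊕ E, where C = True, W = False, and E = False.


C = True, W = False, E = False
Step 1: C ⊕ W = True XOR False = True
Step 2: True ⊕ E = True XOR False = True
XOR is true when an odd number of operands are true.

True


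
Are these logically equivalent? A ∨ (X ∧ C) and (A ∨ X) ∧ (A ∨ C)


Expression 1: A ∨ (X ∧ C)
Expression 2: (A ∨ X) ∧ (A ∨ C)
Truth table (A X C | Expr1 Expr2):
  T T T |   T     T
  T T F |   T     T
  T F T |   T     T
  T F F |   T     T
  F T T |   T     T
  F T F |   F     F
  F F T |   F     F
  F F F |   F     F
All 8 rows agree, so the expressions are logically equivalent.

Yes


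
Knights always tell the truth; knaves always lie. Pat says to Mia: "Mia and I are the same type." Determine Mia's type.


Pat says: "Mia and I are the same type."
Case 1: Pat is a Knight (truth-teller)
  Statement is true → they ARE the same → Mia is also a Knight
Case 2: Pat is a Knave (liar)
  Statement is false → they are NOT the same → Mia is a Knight
In both cases, Mia is a Knight.

Knight


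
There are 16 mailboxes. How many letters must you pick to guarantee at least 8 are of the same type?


Pigeonhole: to guarantee k in one of n categories, need (k-1)×n + 1.
k = 8, n = 16
Minimum = (8-1) × 16 + 1 = 7 × 16 + 1

113


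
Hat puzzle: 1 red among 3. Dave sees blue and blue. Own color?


Total red = 1, seen red = 0
Own red = 1 - 0 = 1
Dave's hat is red.

red


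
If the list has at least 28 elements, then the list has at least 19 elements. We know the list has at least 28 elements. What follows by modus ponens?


Modus ponens: P → Q, P ⊢ Q
P: the list has at least 28 elements
Q: the list has at least 19 elements
We have P → Q and P is true.
By modus ponens, Q must be true.

The list has at least 19 elements


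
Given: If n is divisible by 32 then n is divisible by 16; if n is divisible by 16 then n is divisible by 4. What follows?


Hypothetical syllogism: P → Q, Q → R ⊢ P → R
Premise 1: n is divisible by 32 → n is divisible by 16
Premise 2: n is divisible by 16 → n is divisible by 4
Chain the implications: the middle term (n is divisible by 16) links the two.
Conclusion: If n is divisible by 32, then n is divisible by 4.

If n is divisible by 32, then n is divisible by 4.


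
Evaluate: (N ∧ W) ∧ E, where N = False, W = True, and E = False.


N = False, W = True, E = False
Step 1: N ∧ W = False AND True = False
Step 2: False ∧ E = False AND False = False
AND is true only when ALL operands are true.

False


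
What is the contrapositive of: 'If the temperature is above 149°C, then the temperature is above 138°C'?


Original: If the temperature is above 149°C, then the temperature is above 138°C
Contrapositive: If ¬Q, then ¬P
Negate Q: not (the temperature is above 138°C)
Negate P: not (the temperature is above 149°C)

If not (the temperature is above 138°C), then not (the temperature is above 149°C).


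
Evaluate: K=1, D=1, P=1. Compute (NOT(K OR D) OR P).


K OR D = 1
NOT(1) = 0
0 OR 1 = 1

1


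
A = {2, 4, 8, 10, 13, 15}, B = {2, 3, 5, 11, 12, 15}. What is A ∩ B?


A = {2, 4, 8, 10, 13, 15}
B = {2, 3, 5, 11, 12, 15}
Operation: intersection
Elements in both: 2, 15

{2, 15}


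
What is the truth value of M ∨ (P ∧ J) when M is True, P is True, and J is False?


M = True, P = True, J = False
Step 1: P ∧ J = True AND False = False
Step 2: M ∨ False = True OR False = True
AND evaluated first (higher precedence); then OR applied.

True


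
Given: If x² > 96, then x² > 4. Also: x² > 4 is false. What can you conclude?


Modus tollens: P → Q, ¬Q ⊢ ¬P
P: x² > 96
Q: x² > 4
We have P → Q and Q is false.
By modus tollens, P must be false.

It is not the case that x² > 96


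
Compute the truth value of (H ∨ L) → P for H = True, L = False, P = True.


H = True, L = False, P = True
Step 1: H ∨ L = True OR False = True
Step 2: (True) → P: false only when antecedent=True and P=False.
Result: True

True


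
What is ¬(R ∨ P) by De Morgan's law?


De Morgan's law: ¬(P ∨ Q) ≡ ¬P ∧ ¬Q
¬(R ∨ P) = ¬R ∧ ¬P

¬R ∧ ¬P


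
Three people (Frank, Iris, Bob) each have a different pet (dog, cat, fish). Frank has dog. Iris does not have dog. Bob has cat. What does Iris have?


From clues:
  Bob → cat
  Frank → dog
By elimination, Iris gets the remaining.

fish


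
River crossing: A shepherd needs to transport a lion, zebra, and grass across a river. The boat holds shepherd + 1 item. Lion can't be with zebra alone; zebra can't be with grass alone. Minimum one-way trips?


1. shepherd+zebra → 2. shepherd ← 3. shepherd+lion → 4. shepherd+zebra ← 5. shepherd+grass → 6. shepherd ← 7. shepherd+zebra →
Minimum trips = 7

7


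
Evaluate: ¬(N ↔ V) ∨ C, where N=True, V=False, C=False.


N = True, V = False, C = False
Expression: ¬(N ↔ V) ∨ C
Step 1: N ↔ V = (True iff False) = False
Step 2: ¬(N ↔ V) = NOT False = True
Step 3: (True) ∨ C = True OR False = True

True


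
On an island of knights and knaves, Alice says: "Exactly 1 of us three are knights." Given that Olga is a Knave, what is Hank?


Alice claims exactly 1 knights among Alice, Olga, Hank.
Given: Olga is a Knave.

Case 1: Alice is a Knight (tells truth)
  Then exactly 1 of the three are knights.
  Counting Alice, Olga: 1 knight(s) so far. Need 0 more → Hank = Knave.
Case 2: Alice is a Knave (lies)
  Then the count is NOT 1.
  If Hank = Knight, count = 1 = 1 → claim would be true, contradicts lie.
  If Hank = Knave, count = 0 ≠ 1 → lie confirmed ✓

Hank is a Knave.

Knave


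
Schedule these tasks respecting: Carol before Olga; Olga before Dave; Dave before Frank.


Constraints: Carol before Olga; Olga before Dave; Dave before Frank
Method: repeatedly schedule the remaining task that has no remaining task required before it.
  Step 1: remaining {Olga, Dave, Frank, Carol}; every task except Carol still has a predecessor pending → schedule Carol.
  Step 2: remaining {Olga, Dave, Frank}; every task except Olga still has a predecessor pending → schedule Olga.
  Step 3: remaining {Dave, Frank}; every task except Dave still has a predecessor pending → schedule Dave.
  Step 4: only Frank remains → schedule Frank.
Resulting order:

Carol → Olga → Dave → Frank


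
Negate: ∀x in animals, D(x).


Original: ∀x D(x)
Rule: ¬∀→∃, ¬∃→∀, negate predicate.
Negation: ∃x ¬D(x)

∃x ¬D(x)


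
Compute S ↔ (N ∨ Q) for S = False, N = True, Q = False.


S = False, N = True, Q = False
Step 1: N ∨ Q = True OR False = True
Step 2: S ↔ (True): true when both sides have same truth value.
Result: False ↔ True = False

False


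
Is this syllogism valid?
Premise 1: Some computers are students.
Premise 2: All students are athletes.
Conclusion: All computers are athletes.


Premise 1: Some computers are students.
Premise 2: All students are athletes.
Conclusion: All computers are athletes.
Fallacy: illicit minor. The minor term (computers) is distributed in the conclusion ('All computers ...') but undistributed in its premise ('Some computers are students' doesn't cover all computers).
Only 'Some computers are athletes' follows, not 'All'.

Invalid


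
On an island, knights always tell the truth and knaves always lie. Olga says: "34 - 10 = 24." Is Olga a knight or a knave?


Statement: "34 - 10 = 24."
Actual: 34 - 10 = 24
Claimed: 24
Statement is TRUE → Olga tells the truth → Knight

Knight


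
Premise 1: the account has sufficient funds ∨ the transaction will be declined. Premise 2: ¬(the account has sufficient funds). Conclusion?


Disjunctive syllogism: P ∨ Q, ¬P ⊢ Q
Disjunction: the account has sufficient funds ∨ the transaction will be declined
We know it is not the case that the account has sufficient funds.
By disjunctive syllogism, the other disjunct must be true.

The transaction will be declined


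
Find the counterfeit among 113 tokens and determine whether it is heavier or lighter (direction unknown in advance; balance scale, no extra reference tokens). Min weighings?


Let n = 113. 226 possibilities (n tokens × lighter/heavier); each weighing has 3 outcomes.
Bound for k weighings: say the first weighing puts j tokens on each pan. If it tips, the 2j weighed tokens remain suspects (each with a known direction) and k-1 weighings give 3^(k-1) outcomes; 3^(k-1) is odd, so 2j ≤ 3^(k-1) - 1. If it balances, the n - 2j unweighed tokens remain with direction unknown: 2(n - 2j) ≤ 3^(k-1) - 1 by the same parity argument. Adding, n ≤ (3^(k-1) - 1) + (3^(k-1) - 1)/2 = (3^k - 3)/2, and the classical three-group strategy achieves this (3 tokens in 2 weighings, 12 in 3, 39 in 4, 120 in 5).
So we need the smallest k with (3^k - 3)/2 ≥ 113.
k = 4: (3^4 - 3)/2 = 39 < 113 ✗
k = 5: (3^5 - 3)/2 = 120 ≥ 113 ✓

5


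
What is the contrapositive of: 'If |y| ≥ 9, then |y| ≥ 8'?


Original: If |y| ≥ 9, then |y| ≥ 8
Contrapositive: If ¬Q, then ¬P
Negate Q: not (|y| ≥ 8)
Negate P: not (|y| ≥ 9)

If not (|y| ≥ 8), then not (|y| ≥ 9).


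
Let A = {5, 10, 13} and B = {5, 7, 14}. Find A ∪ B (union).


A = {5, 10, 13}
B = {5, 7, 14}
Operation: union
All elements combined: 5, 7, 10, 13, 14

{5, 7, 10, 13, 14}


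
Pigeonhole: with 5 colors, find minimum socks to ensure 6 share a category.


Pigeonhole: to guarantee k in one of n categories, need (k-1)×n + 1.
k = 6, n = 5
Minimum = (6-1) × 5 + 1 = 5 × 5 + 1

26


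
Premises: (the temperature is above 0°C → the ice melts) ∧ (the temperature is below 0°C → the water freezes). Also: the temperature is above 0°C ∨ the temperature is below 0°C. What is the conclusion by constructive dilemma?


Constructive dilemma: (P → Q) ∧ (R → S), P ∨ R ⊢ Q ∨ S
Premise 1: the temperature is above 0°C → the ice melts
Premise 2: the temperature is below 0°C → the water freezes
Premise 3: the temperature is above 0°C ∨ the temperature is below 0°C
Case 1: Assuming the temperature is above 0°C, then by Premise 1, the ice melts.
Case 2: Assuming the temperature is below 0°C, then by Premise 2, the water freezes.
Since one of the temperature is above 0°C or the temperature is below 0°C must hold, we get the ice melts or the water freezes.

The ice melts or the water freezes.


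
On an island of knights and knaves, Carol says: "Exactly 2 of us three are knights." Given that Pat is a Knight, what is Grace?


Carol claims exactly 2 knights among Carol, Pat, Grace.
Given: Pat is a Knight.

Case 1: Carol is a Knight (tells truth)
  Then exactly 2 of the three are knights.
  Counting Carol, Pat: 2 knight(s) so far. Need 0 more → Grace = Knave.
Case 2: Carol is a Knave (lies)
  Then the count is NOT 2.
  If Grace = Knight, count = 2 = 2 → claim would be true, contradicts lie.
  If Grace = Knave, count = 1 ≠ 2 → lie confirmed ✓

Grace is a Knave.

Knave


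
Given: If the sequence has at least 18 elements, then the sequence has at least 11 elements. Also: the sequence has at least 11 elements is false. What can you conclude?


Modus tollens: P → Q, ¬Q ⊢ ¬P
P: the sequence has at least 18 elements
Q: the sequence has at least 11 elements
We have P → Q and Q is false.
By modus tollens, P must be false.

It is not the case that the sequence has at least 18 elements


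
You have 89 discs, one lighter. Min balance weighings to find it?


Each weighing has 3 outcomes (left heavy / balance / right heavy), so k weighings distinguish at most 3^k cases; splitting into three near-equal groups achieves this.
Need 3^k ≥ 89: 3^4 = 81 < 89 ≤ 3^5 = 243
k = ⌈log₃(89)⌉ = 5

5


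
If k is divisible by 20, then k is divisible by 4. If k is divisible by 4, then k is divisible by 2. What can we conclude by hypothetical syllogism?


Hypothetical syllogism: P → Q, Q → R ⊢ P → R
Premise 1: k is divisible by 20 → k is divisible by 4
Premise 2: k is divisible by 4 → k is divisible by 2
Chain the implications: the middle term (k is divisible by 4) links the two.
Conclusion: If k is divisible by 20, then k is divisible by 2.

If k is divisible by 20, then k is divisible by 2.


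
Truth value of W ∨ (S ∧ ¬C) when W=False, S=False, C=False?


W = False, S = False, C = False
Expression: W ∨ (S ∧ ¬C)
Step 1: ¬C = NOT False = True
Step 2: S ∧ ¬C = False AND True = False
Step 3: W ∨ (False) = False OR False = False

False


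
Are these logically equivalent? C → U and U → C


Expression 1: C → U
Expression 2: U → C
Truth table (C U | Expr1 Expr2):
  T T |   T     T
  T F |   F     T   ← differ
  F T |   T     F   ← differ
  F F |   T     T
Counterexample: C=T, U=F gives Expr1 = F but Expr2 = T, so the expressions are NOT logically equivalent.

No


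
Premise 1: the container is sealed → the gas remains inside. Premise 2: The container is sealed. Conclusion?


Modus ponens: P → Q, P ⊢ Q
P: the container is sealed
Q: the gas remains inside
We have P → Q and P is true.
By modus ponens, Q must be true.

The gas remains inside


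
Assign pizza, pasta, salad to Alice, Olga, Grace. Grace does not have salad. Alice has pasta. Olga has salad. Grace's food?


From clues:
  Olga → salad
  Alice → pasta
By elimination, Grace gets the remaining.

pizza


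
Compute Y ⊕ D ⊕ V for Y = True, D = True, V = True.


Y = True, D = True, V = True
Step 1: Y ⊕ D = True XOR True = False
Step 2: False ⊕ V = False XOR True = True
XOR is true when an odd number of operands are true.

True


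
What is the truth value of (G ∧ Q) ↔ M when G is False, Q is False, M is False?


G = False, Q = False, M = False
Step 1: G ∧ Q = False AND False = False
Step 2: (False) ↔ M: true when both sides have same truth value.
Result: False ↔ False = True

True


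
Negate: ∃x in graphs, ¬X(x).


Original: ∃x ¬X(x)
Rule: ¬∀→∃, ¬∃→∀, negate predicate.
Negation: ∀x X(x)

∀x X(x)


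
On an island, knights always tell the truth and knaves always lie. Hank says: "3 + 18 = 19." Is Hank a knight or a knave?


Statement: "3 + 18 = 19."
Actual: 3 + 18 = 21
Claimed: 19
Statement is FALSE → Hank lies → Knave

Knave


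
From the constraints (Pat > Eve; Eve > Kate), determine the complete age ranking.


Constraints: Pat > Eve; Eve > Kate
Method: at each step, the next-highest is the one remaining person who never appears on the smaller side of a constraint between remaining people.
  Step 1: remaining {Pat, Kate, Eve}; on the smaller side: {Kate, Eve} → Pat is next (Pat > Eve).
  Step 2: remaining {Kate, Eve}; on the smaller side: {Kate} → Eve is next (Eve > Kate).
  Step 3: only Kate remains → lowest.
Final ranking (highest to lowest):

Pat > Eve > Kate


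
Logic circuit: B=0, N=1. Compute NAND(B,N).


B AND N = 0
NOT(0) = 1

1


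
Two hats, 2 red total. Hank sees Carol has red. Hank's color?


Total red = 2, Carol = red
Red accounted for: 1
Remaining for Hank: 1
Hank's hat is red.

red


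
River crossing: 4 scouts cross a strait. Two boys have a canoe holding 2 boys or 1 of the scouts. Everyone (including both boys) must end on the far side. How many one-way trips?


Per crossing of one of the scouts: boys→, one←, one of the scouts→, one← = 4 trips
4 × 4 = 16, + 1 final boys→ = 17
Minimum trips = 17

17


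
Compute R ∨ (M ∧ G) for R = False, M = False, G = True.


R = False, M = False, G = True
Step 1: M ∧ G = False AND True = False
Step 2: R ∨ False = False OR False = False
AND evaluated first (higher precedence); then OR applied.

False


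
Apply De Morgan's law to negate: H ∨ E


De Morgan's law: ¬(P ∨ Q) ≡ ¬P ∧ ¬Q
¬(H ∨ E) = ¬H ∧ ¬E

¬H ∧ ¬E


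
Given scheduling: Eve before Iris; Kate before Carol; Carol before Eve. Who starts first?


Constraints: Eve before Iris; Kate before Carol; Carol before Eve
The first task can have nothing scheduled before it, so it must never appear on the right of a 'before'.
Tasks appearing after some 'before': Iris, Carol, Eve.
The only task not in that list is Kate → it is first.

Kate


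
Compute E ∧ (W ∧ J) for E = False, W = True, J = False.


E = False, W = True, J = False
Step 1: W ∧ J = True AND False = False
Step 2: E ∧ False = False AND False = False
AND is true only when ALL operands are true.

False


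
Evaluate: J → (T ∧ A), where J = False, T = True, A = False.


J = False, T = True, A = False
Step 1: T ∧ A = True AND False = False
Step 2: J → (False): false only when J=True and consequent=False.
Result: True

True


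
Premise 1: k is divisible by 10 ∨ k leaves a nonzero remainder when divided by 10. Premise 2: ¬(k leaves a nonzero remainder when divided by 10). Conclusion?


Disjunctive syllogism: P ∨ Q, ¬P ⊢ Q
Disjunction: k is divisible by 10 ∨ k leaves a nonzero remainder when divided by 10
We know it is not the case that k leaves a nonzero remainder when divided by 10.
By disjunctive syllogism, the other disjunct must be true.

k is divisible by 10


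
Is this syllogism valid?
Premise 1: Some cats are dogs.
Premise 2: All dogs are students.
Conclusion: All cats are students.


Premise 1: Some cats are dogs.
Premise 2: All dogs are students.
Conclusion: All cats are students.
Fallacy: illicit minor. The minor term (cats) is distributed in the conclusion ('All cats ...') but undistributed in its premise ('Some cats are dogs' doesn't cover all cats).
Only 'Some cats are students' follows, not 'All'.

Invalid


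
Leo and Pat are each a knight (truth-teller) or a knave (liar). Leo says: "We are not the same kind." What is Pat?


Leo says: "We are not the same kind."
Case 1: Leo is a Knight (truth-teller)
  Statement is true → they ARE different → Pat is a Knave
Case 2: Leo is a Knave (liar)
  Statement is false → they are NOT different → Pat is a Knave
In both cases, Pat is a Knave.

Knave


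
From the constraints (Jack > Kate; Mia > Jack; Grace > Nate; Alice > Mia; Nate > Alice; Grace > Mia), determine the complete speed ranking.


Constraints: Jack > Kate; Mia > Jack; Grace > Nate; Alice > Mia; Nate > Alice; Grace > Mia
Method: at each step, the next-highest is the one remaining person who never appears on the smaller side of a constraint between remaining people.
  Step 1: remaining {Alice, Nate, Grace, Jack, Kate, Mia}; on the smaller side: {Alice, Nate, Jack, Kate, Mia} → Grace is next (Grace > Nate; Grace > Mia).
  Step 2: remaining {Alice, Nate, Jack, Kate, Mia}; on the smaller side: {Alice, Jack, Kate, Mia} → Nate is next (Nate > Alice).
  Step 3: remaining {Alice, Jack, Kate, Mia}; on the smaller side: {Jack, Kate, Mia} → Alice is next (Alice > Mia).
  Step 4: remaining {Jack, Kate, Mia}; on the smaller side: {Jack, Kate} → Mia is next (Mia > Jack).
  Step 5: remaining {Jack, Kate}; on the smaller side: {Kate} → Jack is next (Jack > Kate).
  Step 6: only Kate remains → lowest.
Final ranking (highest to lowest):

Grace > Nate > Alice > Mia > Jack > Kate


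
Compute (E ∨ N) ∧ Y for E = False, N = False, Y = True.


E = False, N = False, Y = True
Step 1: E ∨ N = False OR False = False
Step 2: False ∧ Y = False AND True = False
OR is true when at least one operand is true; AND requires both.

False


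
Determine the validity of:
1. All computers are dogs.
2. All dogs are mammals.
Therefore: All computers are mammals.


Premise 1: All computers are dogs.
Premise 2: All dogs are mammals.
Conclusion: All computers are mammals.
Barbara syllogism (AAA-1): All A are B, All B are C → All A are C.
Middle term (dogs) distributed in premise 2.

Valid


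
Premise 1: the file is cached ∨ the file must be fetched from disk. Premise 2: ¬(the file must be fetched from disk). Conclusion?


Disjunctive syllogism: P ∨ Q, ¬P ⊢ Q
Disjunction: the file is cached ∨ the file must be fetched from disk
We know it is not the case that the file must be fetched from disk.
By disjunctive syllogism, the other disjunct must be true.

The file is cached


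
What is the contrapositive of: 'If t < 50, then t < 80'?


Original: If t < 50, then t < 80
Contrapositive: If ¬Q, then ¬P
Negate Q: not (t < 80)
Negate P: not (t < 50)

If not (t < 80), then not (t < 50).


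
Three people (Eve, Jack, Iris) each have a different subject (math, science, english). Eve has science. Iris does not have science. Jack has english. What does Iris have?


From clues:
  Jack → english
  Eve → science
By elimination, Iris gets the remaining.

math


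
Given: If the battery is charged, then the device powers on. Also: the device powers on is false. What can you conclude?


Modus tollens: P → Q, ¬Q ⊢ ¬P
P: the battery is charged
Q: the device powers on
We have P → Q and Q is false.
By modus tollens, P must be false.

It is not the case that the battery is charged


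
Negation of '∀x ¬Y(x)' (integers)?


Original: ∀x ¬Y(x)
Rule: ¬∀→∃, ¬∃→∀, negate predicate.
Negation: ∃x Y(x)

∃x Y(x)


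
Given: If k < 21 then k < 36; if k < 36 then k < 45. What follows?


Hypothetical syllogism: P → Q, Q → R ⊢ P → R
Premise 1: k < 21 → k < 36
Premise 2: k < 36 → k < 45
Chain the implications: the middle term (k < 36) links the two.
Conclusion: If k < 21, then k < 45.

If k < 21, then k < 45.


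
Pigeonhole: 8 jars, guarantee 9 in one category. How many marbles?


Pigeonhole: to guarantee k in one of n categories, need (k-1)×n + 1.
k = 9, n = 8
Minimum = (9-1) × 8 + 1 = 8 × 8 + 1

65


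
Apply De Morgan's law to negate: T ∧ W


De Morgan's law: ¬(P ∧ Q) ≡ ¬P ∨ ¬Q
¬(T ∧ W) = ¬T ∨ ¬W

¬T ∨ ¬W


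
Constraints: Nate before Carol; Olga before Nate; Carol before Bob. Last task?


Constraints: Nate before Carol; Olga before Nate; Carol before Bob
The last task can have nothing scheduled after it, so it must never appear on the left of a 'before'.
Tasks appearing before some other task: Nate, Olga, Carol.
The only task not in that list is Bob → it is last.

Bob


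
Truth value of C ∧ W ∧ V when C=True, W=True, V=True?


C = True, W = True, V = True
Expression: C ∧ W ∧ V
Step 1: C ∧ W = True AND True = True
Step 2: (True) ∧ V = True AND True = True

True


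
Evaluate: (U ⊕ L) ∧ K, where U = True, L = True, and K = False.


U = True, L = True, K = False
Step 1: U ⊕ L = True XOR True = False
Step 2: False ∧ K = False AND False = False
XOR true when exactly one of U,L is true; then AND with K.

False


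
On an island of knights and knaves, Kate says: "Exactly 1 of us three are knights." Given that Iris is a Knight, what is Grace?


Kate claims exactly 1 knights among Kate, Iris, Grace.
Given: Iris is a Knight.

Case 1: Kate is a Knight (tells truth)
  Then exactly 1 of the three are knights.
  Counting Kate, Iris: 2 knight(s) so far. Need -1 more → impossible.
Case 2: Kate is a Knave (lies)
  Then the count is NOT 1.
  If Grace = Knave, count = 1 = 1 → claim would be true, contradicts lie.
  If Grace = Knight, count = 2 ≠ 1 → lie confirmed ✓

Grace is a Knight.

Knight


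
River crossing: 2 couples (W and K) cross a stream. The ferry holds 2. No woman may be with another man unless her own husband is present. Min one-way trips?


Label couples W and K.
1. WW+WK → (far: WW,WK; near: HW,HK)
2. WW ←   (far: WK; near: HW,HK,WW)
3. HW+HK → (far: HW,HK,WK; near: WW)
4. HW ←   (far: HK,WK; near: HW,WW)  — HW returns, since WW is alone on near bank
5. HW+WW → (far: all four; near: empty)
Every state respects the constraint.
Minimum trips = 5

5


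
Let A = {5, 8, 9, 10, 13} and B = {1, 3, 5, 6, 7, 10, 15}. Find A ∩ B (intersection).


A = {5, 8, 9, 10, 13}
B = {1, 3, 5, 6, 7, 10, 15}
Operation: intersection
Elements in both: 5, 10

{5, 10}


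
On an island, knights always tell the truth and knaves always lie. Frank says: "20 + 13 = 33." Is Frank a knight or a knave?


Statement: "20 + 13 = 33."
Actual: 20 + 13 = 33
Claimed: 33
Statement is TRUE → Frank tells the truth → Knight

Knight


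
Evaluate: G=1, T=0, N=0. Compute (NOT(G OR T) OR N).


G OR T = 1
NOT(1) = 0
0 OR 0 = 0

0


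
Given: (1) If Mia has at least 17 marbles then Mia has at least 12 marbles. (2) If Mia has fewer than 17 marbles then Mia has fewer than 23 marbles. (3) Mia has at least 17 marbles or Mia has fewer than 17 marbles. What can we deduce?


Constructive dilemma: (P → Q) ∧ (R → S), P ∨ R ⊢ Q ∨ S
Premise 1: Mia has at least 17 marbles → Mia has at least 12 marbles
Premise 2: Mia has fewer than 17 marbles → Mia has fewer than 23 marbles
Premise 3: Mia has at least 17 marbles ∨ Mia has fewer than 17 marbles
Case 1: Assuming Mia has at least 17 marbles, then by Premise 1, Mia has at least 12 marbles.
Case 2: Assuming Mia has fewer than 17 marbles, then by Premise 2, Mia has fewer than 23 marbles.
Since one of Mia has at least 17 marbles or Mia has fewer than 17 marbles must hold, we get Mia has at least 12 marbles or Mia has fewer than 23 marbles.

Mia has at least 12 marbles or Mia has fewer than 23 marbles.


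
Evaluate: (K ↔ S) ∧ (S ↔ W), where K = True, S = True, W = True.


K = True, S = True, W = True
Step 1: K ↔ S is true when K and S have the same value. Result: True
Step 2: S ↔ W is true when S and W have the same value. Result: True
Step 3: True ∧ True = True

True


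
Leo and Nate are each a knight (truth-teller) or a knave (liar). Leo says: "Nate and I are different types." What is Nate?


Leo says: "Nate and I are different types."
Case 1: Leo is a Knight (truth-teller)
  Statement is true → they ARE different → Nate is a Knave
Case 2: Leo is a Knave (liar)
  Statement is false → they are NOT different → Nate is a Knave
In both cases, Nate is a Knave.

Knave


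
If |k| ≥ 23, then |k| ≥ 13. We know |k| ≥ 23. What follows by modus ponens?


Modus ponens: P → Q, P ⊢ Q
P: |k| ≥ 23
Q: |k| ≥ 13
We have P → Q and P is true.
By modus ponens, Q must be true.

|k| ≥ 13


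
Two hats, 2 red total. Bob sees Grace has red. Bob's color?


Total red = 2, Grace = red
Red accounted for: 1
Remaining for Bob: 1
Bob's hat is red.

red


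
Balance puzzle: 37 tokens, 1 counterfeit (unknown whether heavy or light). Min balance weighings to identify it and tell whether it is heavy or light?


Let n = 37. 74 possibilities (n tokens × lighter/heavier); each weighing has 3 outcomes.
Bound for k weighings: say the first weighing puts j tokens on each pan. If it tips, the 2j weighed tokens remain suspects (each with a known direction) and k-1 weighings give 3^(k-1) outcomes; 3^(k-1) is odd, so 2j ≤ 3^(k-1) - 1. If it balances, the n - 2j unweighed tokens remain with direction unknown: 2(n - 2j) ≤ 3^(k-1) - 1 by the same parity argument. Adding, n ≤ (3^(k-1) - 1) + (3^(k-1) - 1)/2 = (3^k - 3)/2, and the classical three-group strategy achieves this (3 tokens in 2 weighings, 12 in 3, 39 in 4, 120 in 5).
So we need the smallest k with (3^k - 3)/2 ≥ 37.
k = 3: (3^3 - 3)/2 = 12 < 37 ✗
k = 4: (3^4 - 3)/2 = 39 ≥ 37 ✓

4


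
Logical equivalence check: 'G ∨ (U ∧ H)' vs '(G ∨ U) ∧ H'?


Expression 1: G ∨ (U ∧ H)
Expression 2: (G ∨ U) ∧ H
Truth table (G U H | Expr1 Expr2):
  T T T |   T     T
  T T F |   T     F   ← differ
  T F T |   T     T
  T F F |   T     F   ← differ
  F T T |   T     T
  F T F |   F     F
  F F T |   F     F
  F F F |   F     F
Counterexample: G=T, U=T, H=F gives Expr1 = T but Expr2 = F, so the expressions are NOT logically equivalent.

No


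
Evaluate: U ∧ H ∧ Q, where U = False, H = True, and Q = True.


U = False, H = True, Q = True
Step 1: U ∧ H = False AND True = False
Step 2: (False) ∧ Q = (False) AND True = False
AND is true only when ALL operands are true.

False


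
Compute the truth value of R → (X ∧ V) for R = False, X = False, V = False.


R = False, X = False, V = False
Step 1: X ∧ V = False AND False = False
Step 2: R → (False): false only when R=True and consequent=False.
Result: True

True


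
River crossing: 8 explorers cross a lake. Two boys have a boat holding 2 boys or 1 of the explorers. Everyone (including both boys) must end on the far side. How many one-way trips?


Per crossing of one of the explorers: boys→, one←, one of the explorers→, one← = 4 trips
8 × 4 = 32, + 1 final boys→ = 33
Minimum trips = 33

33


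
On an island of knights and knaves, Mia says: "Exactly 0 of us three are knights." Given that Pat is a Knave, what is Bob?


Mia claims exactly 0 knights among Mia, Pat, Bob.
Given: Pat is a Knave.

Case 1: Mia is a Knight (tells truth)
  Then exactly 0 of the three are knights.
  Counting Mia, Pat: 1 knight(s) so far. Need -1 more → impossible.
Case 2: Mia is a Knave (lies)
  Then the count is NOT 0.
  If Bob = Knave, count = 0 = 0 → claim would be true, contradicts lie.
  If Bob = Knight, count = 1 ≠ 0 → lie confirmed ✓

Bob is a Knight.

Knight


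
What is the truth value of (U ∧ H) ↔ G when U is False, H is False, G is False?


U = False, H = False, G = False
Step 1: U ∧ H = False AND False = False
Step 2: (False) ↔ G: true when both sides have same truth value.
Result: False ↔ False = True

True


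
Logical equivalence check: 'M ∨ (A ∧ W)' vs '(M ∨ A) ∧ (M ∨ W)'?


Expression 1: M ∨ (A ∧ W)
Expression 2: (M ∨ A) ∧ (M ∨ W)
Truth table (M A W | Expr1 Expr2):
  T T T |   T     T
  T T F |   T     T
  T F T |   T     T
  T F F |   T     T
  F T T |   T     T
  F T F |   F     F
  F F T |   F     F
  F F F |   F     F
All 8 rows agree, so the expressions are logically equivalent.

Yes


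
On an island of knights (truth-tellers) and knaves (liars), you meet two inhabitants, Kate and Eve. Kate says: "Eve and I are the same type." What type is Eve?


Kate says: "Eve and I are the same type."
Case 1: Kate is a Knight (truth-teller)
  Statement is true → they ARE the same → Eve is also a Knight
Case 2: Kate is a Knave (liar)
  Statement is false → they are NOT the same → Eve is a Knight
In both cases, Eve is a Knight.

Knight


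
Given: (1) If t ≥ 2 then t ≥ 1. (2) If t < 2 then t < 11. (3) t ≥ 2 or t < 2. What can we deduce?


Constructive dilemma: (P → Q) ∧ (R → S), P ∨ R ⊢ Q ∨ S
Premise 1: t ≥ 2 → t ≥ 1
Premise 2: t < 2 → t < 11
Premise 3: t ≥ 2 ∨ t < 2
Case 1: Assuming t ≥ 2, then by Premise 1, t ≥ 1.
Case 2: Assuming t < 2, then by Premise 2, t < 11.
Since one of t ≥ 2 or t < 2 must hold, we get t ≥ 1 or t < 11.

t ≥ 1 or t < 11.


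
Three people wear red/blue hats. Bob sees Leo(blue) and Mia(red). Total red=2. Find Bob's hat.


Total red = 2, seen red = 1
Own red = 2 - 1 = 1
Bob's hat is red.

red


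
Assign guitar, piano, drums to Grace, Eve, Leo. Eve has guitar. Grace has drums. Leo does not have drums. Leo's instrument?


From clues:
  Eve → guitar
  Grace → drums
By elimination, Leo gets the remaining.

piano


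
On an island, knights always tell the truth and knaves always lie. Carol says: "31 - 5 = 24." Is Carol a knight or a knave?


Statement: "31 - 5 = 24."
Actual: 31 - 5 = 26
Claimed: 24
Statement is FALSE → Carol lies → Knave

Knave


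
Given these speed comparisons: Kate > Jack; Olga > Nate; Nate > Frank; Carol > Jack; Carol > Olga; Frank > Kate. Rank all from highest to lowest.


Constraints: Kate > Jack; Olga > Nate; Nate > Frank; Carol > Jack; Carol > Olga; Frank > Kate
Method: at each step, the next-highest is the one remaining person who never appears on the smaller side of a constraint between remaining people.
  Step 1: remaining {Olga, Kate, Carol, Nate, Frank, Jack}; on the smaller side: {Olga, Kate, Nate, Frank, Jack} → Carol is next (Carol > Jack; Carol > Olga).
  Step 2: remaining {Olga, Kate, Nate, Frank, Jack}; on the smaller side: {Kate, Nate, Frank, Jack} → Olga is next (Olga > Nate).
  Step 3: remaining {Kate, Nate, Frank, Jack}; on the smaller side: {Kate, Frank, Jack} → Nate is next (Nate > Frank).
  Step 4: remaining {Kate, Frank, Jack}; on the smaller side: {Kate, Jack} → Frank is next (Frank > Kate).
  Step 5: remaining {Kate, Jack}; on the smaller side: {Jack} → Kate is next (Kate > Jack).
  Step 6: only Jack remains → lowest.
Final ranking (highest to lowest):

Carol > Olga > Nate > Frank > Kate > Jack


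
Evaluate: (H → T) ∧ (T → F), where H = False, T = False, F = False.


H = False, T = False, F = False
Step 1: H → T is false only when H=True and T=False. Result: True
Step 2: T → F is false only when T=True and F=False. Result: True
Step 3: True ∧ True = True

True


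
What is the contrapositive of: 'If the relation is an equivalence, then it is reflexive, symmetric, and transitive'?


Original: If the relation is an equivalence, then it is reflexive, symmetric, and transitive
Contrapositive: If ¬Q, then ¬P
Negate Q: not (it is reflexive, symmetric, and transitive)
Negate P: not (the relation is an equivalence)

If not (it is reflexive, symmetric, and transitive), then not (the relation is an equivalence).


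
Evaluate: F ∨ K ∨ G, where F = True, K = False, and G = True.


F = True, K = False, G = True
Step 1: F ∨ K = True OR False = True
Step 2: True ∨ G = True OR True = True
OR is true when at least one operand is true.

True


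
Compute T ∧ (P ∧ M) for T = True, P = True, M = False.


T = True, P = True, M = False
Step 1: P ∧ M = True AND False = False
Step 2: T ∧ False = True AND False = False
AND is true only when ALL operands are true.

False


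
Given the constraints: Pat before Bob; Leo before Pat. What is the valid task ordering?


Constraints: Pat before Bob; Leo before Pat
Method: repeatedly schedule the remaining task that has no remaining task required before it.
  Step 1: remaining {Pat, Bob, Leo}; every task except Leo still has a predecessor pending → schedule Leo.
  Step 2: remaining {Pat, Bob}; every task except Pat still has a predecessor pending → schedule Pat.
  Step 3: only Bob remains → schedule Bob.
Resulting order:

Leo → Pat → Bob


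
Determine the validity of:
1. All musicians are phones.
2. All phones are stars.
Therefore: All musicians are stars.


Premise 1: All musicians are phones.
Premise 2: All phones are stars.
Conclusion: All musicians are stars.
Barbara syllogism (AAA-1): All A are B, All B are C → All A are C.
Middle term (phones) distributed in premise 2.

Valid


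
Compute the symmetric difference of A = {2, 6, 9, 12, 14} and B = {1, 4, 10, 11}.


A = {2, 6, 9, 12, 14}
B = {1, 4, 10, 11}
Operation: symmetric difference
In A only: [2, 6, 9, 12, 14], in B only: [1, 4, 10, 11]

{1, 2, 4, 6, 9, 10, 11, 12, 14}


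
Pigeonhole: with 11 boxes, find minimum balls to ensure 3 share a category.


Pigeonhole: to guarantee k in one of n categories, need (k-1)×n + 1.
k = 3, n = 11
Minimum = (3-1) × 11 + 1 = 2 × 11 + 1

23


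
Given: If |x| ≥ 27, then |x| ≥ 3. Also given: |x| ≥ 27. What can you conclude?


Modus ponens: P → Q, P ⊢ Q
P: |x| ≥ 27
Q: |x| ≥ 3
We have P → Q and P is true.
By modus ponens, Q must be true.

|x| ≥ 3


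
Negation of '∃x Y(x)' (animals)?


Original: ∃x Y(x)
Rule: ¬∀→∃, ¬∃→∀, negate predicate.
Negation: ∀x ¬Y(x)

∀x ¬Y(x)


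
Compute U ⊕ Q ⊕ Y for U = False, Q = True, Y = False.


U = False, Q = True, Y = False
Step 1: U ⊕ Q = False XOR True = True
Step 2: True ⊕ Y = True XOR False = True
XOR is true when an odd number of operands are true.

True


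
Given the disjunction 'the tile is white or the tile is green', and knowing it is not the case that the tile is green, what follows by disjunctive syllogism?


Disjunctive syllogism: P ∨ Q, ¬P ⊢ Q
Disjunction: the tile is white ∨ the tile is green
We know it is not the case that the tile is green.
By disjunctive syllogism, the other disjunct must be true.

The tile is white


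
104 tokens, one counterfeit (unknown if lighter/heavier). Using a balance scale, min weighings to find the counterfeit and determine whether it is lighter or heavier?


Let n = 104. 208 possibilities (n tokens × lighter/heavier); each weighing has 3 outcomes.
Bound for k weighings: say the first weighing puts j tokens on each pan. If it tips, the 2j weighed tokens remain suspects (each with a known direction) and k-1 weighings give 3^(k-1) outcomes; 3^(k-1) is odd, so 2j ≤ 3^(k-1) - 1. If it balances, the n - 2j unweighed tokens remain with direction unknown: 2(n - 2j) ≤ 3^(k-1) - 1 by the same parity argument. Adding, n ≤ (3^(k-1) - 1) + (3^(k-1) - 1)/2 = (3^k - 3)/2, and the classical three-group strategy achieves this (3 tokens in 2 weighings, 12 in 3, 39 in 4, 120 in 5).
So we need the smallest k with (3^k - 3)/2 ≥ 104.
k = 4: (3^4 - 3)/2 = 39 < 104 ✗
k = 5: (3^5 - 3)/2 = 120 ≥ 104 ✓

5


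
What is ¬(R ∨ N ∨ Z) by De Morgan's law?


De Morgan's law: ¬(P ∨ Q ∨ R) ≡ ¬P ∧ ¬Q ∧ ¬R
¬(R ∨ N ∨ Z) = ¬R ∧ ¬N ∧ ¬Z

¬R ∧ ¬N ∧ ¬Z


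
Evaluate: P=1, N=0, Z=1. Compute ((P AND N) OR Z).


P AND N = 1&0 = 0
0 OR 1 = 1

1


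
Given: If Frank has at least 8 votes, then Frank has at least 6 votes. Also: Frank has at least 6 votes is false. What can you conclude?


Modus tollens: P → Q, ¬Q ⊢ ¬P
P: Frank has at least 8 votes
Q: Frank has at least 6 votes
We have P → Q and Q is false.
By modus tollens, P must be false.

It is not the case that Frank has at least 8 votes


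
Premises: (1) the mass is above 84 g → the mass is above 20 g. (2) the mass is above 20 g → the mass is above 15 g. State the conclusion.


Hypothetical syllogism: P → Q, Q → R ⊢ P → R
Premise 1: the mass is above 84 g → the mass is above 20 g
Premise 2: the mass is above 20 g → the mass is above 15 g
Chain the implications: the middle term (the mass is above 20 g) links the two.
Conclusion: If the mass is above 84 g, then the mass is above 15 g.

If the mass is above 84 g, then the mass is above 15 g.


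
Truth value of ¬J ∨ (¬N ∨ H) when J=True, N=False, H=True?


J = True, N = False, H = True
Expression: ¬J ∨ (¬N ∨ H)
Step 1: ¬N = NOT False = True
Step 2: ¬N ∨ H = True OR True = True
Step 3: ¬J = NOT True = False
Step 4: (False) ∨ (True) = False OR True = True

True


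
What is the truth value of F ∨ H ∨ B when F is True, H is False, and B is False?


F = True, H = False, B = False
Step 1: F ∨ H = True OR False = True
Step 2: True ∨ B = True OR False = True
OR is true when at least one operand is true.

True


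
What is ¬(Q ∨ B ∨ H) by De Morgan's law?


De Morgan's law: ¬(P ∨ Q ∨ R) ≡ ¬P ∧ ¬Q ∧ ¬R
¬(Q ∨ B ∨ H) = ¬Q ∧ ¬B ∧ ¬H

¬Q ∧ ¬B ∧ ¬H


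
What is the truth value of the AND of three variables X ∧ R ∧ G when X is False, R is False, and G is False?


X = False, R = False, G = False
Step 1: X ∧ R = False AND False = False
Step 2: (False) ∧ G = (False) AND False = False
AND is true only when ALL operands are true.

False
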